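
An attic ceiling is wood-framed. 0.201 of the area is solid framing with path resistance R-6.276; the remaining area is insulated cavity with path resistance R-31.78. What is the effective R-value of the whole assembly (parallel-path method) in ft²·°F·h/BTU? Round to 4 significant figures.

U_eff = 0.799/31.78 + 0.201/6.276 = 0.025142 + 0.032027 = 0.057168
R_eff = 1/U_eff = 17.492 ft²·°F·h/BTU

17.49 ft²·°F·h/BTU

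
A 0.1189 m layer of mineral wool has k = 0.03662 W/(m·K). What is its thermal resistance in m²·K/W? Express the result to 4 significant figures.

R = L/k = 0.1189/0.03662 = 3.2469 m²·K/W

3.247 m²·K/W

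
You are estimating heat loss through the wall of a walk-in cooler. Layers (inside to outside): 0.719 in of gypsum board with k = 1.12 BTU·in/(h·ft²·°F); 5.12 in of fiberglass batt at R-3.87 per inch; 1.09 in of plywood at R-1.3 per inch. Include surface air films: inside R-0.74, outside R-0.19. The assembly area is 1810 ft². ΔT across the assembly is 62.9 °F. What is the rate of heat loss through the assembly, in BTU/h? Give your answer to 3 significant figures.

0.719/1.12 = 0.642
5.12 × 3.87 = 19.81
1.09 × 1.3 = 1.417
R_total = 0.74 + 0.642 + 19.81 + 1.417 + 0.19 = 22.8 ft²·°F·h/BTU
Q = A·ΔT/R = 1810 × 62.9 / 22.8 = 4993 BTU/h

4990 BTU/h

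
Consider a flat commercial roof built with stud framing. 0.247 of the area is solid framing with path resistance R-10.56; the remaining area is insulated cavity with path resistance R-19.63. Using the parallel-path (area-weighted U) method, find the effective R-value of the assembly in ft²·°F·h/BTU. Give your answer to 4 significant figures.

16.19 ft²·°F·h/BTU

U_eff = 0.753/19.63 + 0.247/10.56 = 0.03836 + 0.02339 = 0.06175
R_eff = 1/U_eff = 16.194 ft²·°F·h/BTU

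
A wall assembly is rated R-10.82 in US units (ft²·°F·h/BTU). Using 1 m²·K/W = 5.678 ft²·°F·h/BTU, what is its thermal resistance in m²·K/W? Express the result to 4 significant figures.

1.906 m²·K/W

R_SI = 10.82/5.678 = 1.9056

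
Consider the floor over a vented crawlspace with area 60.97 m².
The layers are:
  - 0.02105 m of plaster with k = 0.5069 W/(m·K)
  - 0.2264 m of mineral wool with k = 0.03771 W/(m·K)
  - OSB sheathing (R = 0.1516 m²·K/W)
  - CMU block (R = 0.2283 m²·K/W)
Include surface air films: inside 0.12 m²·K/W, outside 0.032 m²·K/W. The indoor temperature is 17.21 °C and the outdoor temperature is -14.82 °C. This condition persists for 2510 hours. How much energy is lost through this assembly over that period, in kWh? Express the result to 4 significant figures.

0.02105/0.5069 = 0.041527
0.2264/0.03771 = 6.0037
R_total = 0.12 + 0.041527 + 6.0037 + 0.1516 + 0.2283 + 0.032 = 6.5771 m²·K/W
Q = 60.97 × (17.21 − (-14.82)) / 6.5771 = 296.92 W
E = 296.92 W × 2510 h / 1000 = 745.26 kWh

745.3 kWh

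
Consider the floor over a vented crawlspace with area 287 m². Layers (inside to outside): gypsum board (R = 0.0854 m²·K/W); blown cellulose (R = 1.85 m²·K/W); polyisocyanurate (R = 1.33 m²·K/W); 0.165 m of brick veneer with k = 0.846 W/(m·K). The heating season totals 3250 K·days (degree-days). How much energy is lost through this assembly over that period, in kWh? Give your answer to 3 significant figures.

6470 kWh

0.165/0.846 = 0.195
R_total = 0.0854 + 1.85 + 1.33 + 0.195 = 3.46 m²·K/W
E = A × HDD × 24 / R / 1000 = 287 × 3250 × 24 / 3.46 / 1000 = 6469 kWh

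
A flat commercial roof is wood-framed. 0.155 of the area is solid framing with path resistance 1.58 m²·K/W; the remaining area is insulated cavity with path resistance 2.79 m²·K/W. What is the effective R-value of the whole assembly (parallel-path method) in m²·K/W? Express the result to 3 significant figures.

U_eff = 0.845/2.79 + 0.155/1.58 = 0.3029 + 0.0981 = 0.401
R_eff = 1/U_eff = 2.494 m²·K/W

2.49 m²·K/W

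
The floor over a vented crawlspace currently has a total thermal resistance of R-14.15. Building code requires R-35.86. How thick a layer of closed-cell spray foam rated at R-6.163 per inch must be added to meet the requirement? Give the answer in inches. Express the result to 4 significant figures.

3.523 in

ΔR = 35.86 − 14.15 = 21.71 ft²·°F·h/BTU
L = ΔR / (R/in) = 21.71/6.163 = 3.5226 in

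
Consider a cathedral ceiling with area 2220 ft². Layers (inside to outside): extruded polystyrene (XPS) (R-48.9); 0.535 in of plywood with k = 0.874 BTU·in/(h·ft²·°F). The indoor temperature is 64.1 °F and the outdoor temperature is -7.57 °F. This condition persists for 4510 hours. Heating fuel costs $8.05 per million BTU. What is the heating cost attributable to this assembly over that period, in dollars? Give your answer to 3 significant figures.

117 dollars

0.535/0.874 = 0.6121
R_total = 48.9 + 0.6121 = 49.51 ft²·°F·h/BTU
Q = 2220 × (64.1 − (-7.57)) / 49.51 = 3214 BTU/h
E = 3214 × 4510 = 14490000 BTU
Cost = 14490000/10⁶ × 8.05 = $116.7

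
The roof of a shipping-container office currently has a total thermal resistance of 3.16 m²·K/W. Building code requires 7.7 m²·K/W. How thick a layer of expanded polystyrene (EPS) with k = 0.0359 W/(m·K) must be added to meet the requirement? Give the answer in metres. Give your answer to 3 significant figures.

ΔR = 7.7 − 3.16 = 4.54 m²·K/W
L = ΔR × k = 4.54 × 0.0359 = 0.163 m

0.163 m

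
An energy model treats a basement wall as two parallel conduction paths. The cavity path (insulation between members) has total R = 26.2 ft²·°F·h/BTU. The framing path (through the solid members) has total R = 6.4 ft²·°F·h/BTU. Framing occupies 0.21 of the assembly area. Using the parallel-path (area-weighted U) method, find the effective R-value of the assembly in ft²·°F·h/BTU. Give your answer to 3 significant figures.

15.9 ft²·°F·h/BTU

U_eff = 0.79/26.2 + 0.21/6.4 = 0.03015 + 0.03281 = 0.06297
R_eff = 1/U_eff = 15.88 ft²·°F·h/BTU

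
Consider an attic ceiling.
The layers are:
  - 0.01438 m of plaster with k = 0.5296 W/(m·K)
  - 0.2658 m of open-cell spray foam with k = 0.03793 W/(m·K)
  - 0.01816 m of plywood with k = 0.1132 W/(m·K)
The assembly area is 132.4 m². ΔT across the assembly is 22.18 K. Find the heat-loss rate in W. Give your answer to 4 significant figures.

408.1 W

0.01438/0.5296 = 0.027153
0.2658/0.03793 = 7.0076
0.01816/0.1132 = 0.16042
R_total = 0.027153 + 7.0076 + 0.16042 = 7.1952 m²·K/W
Q = A·ΔT/R = 132.4 × 22.18 / 7.1952 = 408.14 W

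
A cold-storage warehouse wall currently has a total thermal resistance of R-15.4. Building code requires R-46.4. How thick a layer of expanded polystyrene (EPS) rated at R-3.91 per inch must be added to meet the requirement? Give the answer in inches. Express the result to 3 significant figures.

ΔR = 46.4 − 15.4 = 31 ft²·°F·h/BTU
L = ΔR / (R/in) = 31/3.91 = 7.928 in

7.93 in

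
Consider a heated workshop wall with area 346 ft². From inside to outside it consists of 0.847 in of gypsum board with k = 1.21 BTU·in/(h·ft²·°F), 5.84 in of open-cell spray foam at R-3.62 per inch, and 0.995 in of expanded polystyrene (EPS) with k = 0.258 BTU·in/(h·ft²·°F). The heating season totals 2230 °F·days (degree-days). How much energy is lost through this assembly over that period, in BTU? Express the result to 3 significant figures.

0.847/1.21 = 0.7
5.84 × 3.62 = 21.14
0.995/0.258 = 3.857
R_total = 0.7 + 21.14 + 3.857 = 25.7 ft²·°F·h/BTU
E = A × HDD × 24 / R = 346 × 2230 × 24 / 25.7 = 720600 BTU

721000 BTU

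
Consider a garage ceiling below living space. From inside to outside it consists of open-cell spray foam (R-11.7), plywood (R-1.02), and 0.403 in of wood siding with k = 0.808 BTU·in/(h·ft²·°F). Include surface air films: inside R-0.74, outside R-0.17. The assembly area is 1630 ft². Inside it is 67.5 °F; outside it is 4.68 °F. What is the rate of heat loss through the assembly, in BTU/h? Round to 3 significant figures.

7250 BTU/h

0.403/0.808 = 0.4988
R_total = 0.74 + 11.7 + 1.02 + 0.4988 + 0.17 = 14.13 ft²·°F·h/BTU
Q = A·ΔT/R = 1630 × (67.5 − 4.68) / 14.13 = 7247 BTU/h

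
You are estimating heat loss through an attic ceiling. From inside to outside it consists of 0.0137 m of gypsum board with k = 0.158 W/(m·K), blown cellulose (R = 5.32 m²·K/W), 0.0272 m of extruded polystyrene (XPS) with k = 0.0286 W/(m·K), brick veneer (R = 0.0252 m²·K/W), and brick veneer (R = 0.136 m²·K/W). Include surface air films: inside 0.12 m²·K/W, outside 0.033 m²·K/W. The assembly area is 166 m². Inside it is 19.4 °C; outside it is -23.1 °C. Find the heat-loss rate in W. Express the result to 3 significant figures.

0.0137/0.158 = 0.08671
0.0272/0.0286 = 0.951
R_total = 0.12 + 0.08671 + 5.32 + 0.951 + 0.0252 + 0.136 + 0.033 = 6.672 m²·K/W
Q = A·ΔT/R = 166 × (19.4 − (-23.1)) / 6.672 = 1057 W

1060 W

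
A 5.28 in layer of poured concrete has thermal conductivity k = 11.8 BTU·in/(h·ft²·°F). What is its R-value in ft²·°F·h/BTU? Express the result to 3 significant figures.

0.447 ft²·°F·h/BTU

R = L/k = 5.28/11.8 = 0.4475 ft²·°F·h/BTU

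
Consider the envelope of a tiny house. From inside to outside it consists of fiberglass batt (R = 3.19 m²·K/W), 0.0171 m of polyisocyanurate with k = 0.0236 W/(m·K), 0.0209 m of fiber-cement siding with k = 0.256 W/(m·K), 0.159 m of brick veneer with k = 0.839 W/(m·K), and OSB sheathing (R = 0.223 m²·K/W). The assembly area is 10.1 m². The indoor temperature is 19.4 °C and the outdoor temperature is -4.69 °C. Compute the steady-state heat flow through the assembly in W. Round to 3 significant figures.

0.0171/0.0236 = 0.7246
0.0209/0.256 = 0.08164
0.159/0.839 = 0.1895
R_total = 3.19 + 0.7246 + 0.08164 + 0.1895 + 0.223 = 4.409 m²·K/W
Q = A·ΔT/R = 10.1 × (19.4 − (-4.69)) / 4.409 = 55.19 W

55.2 W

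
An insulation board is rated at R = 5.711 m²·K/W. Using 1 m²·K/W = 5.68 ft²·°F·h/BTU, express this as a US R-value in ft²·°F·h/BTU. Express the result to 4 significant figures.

R_US = 5.711 × 5.68 = 32.438

32.44 ft²·°F·h/BTU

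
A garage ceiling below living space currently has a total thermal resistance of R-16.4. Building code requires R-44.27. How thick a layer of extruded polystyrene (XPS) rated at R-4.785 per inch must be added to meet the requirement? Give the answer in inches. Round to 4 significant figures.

ΔR = 44.27 − 16.4 = 27.87 ft²·°F·h/BTU
L = ΔR / (R/in) = 27.87/4.785 = 5.8245 in

5.824 in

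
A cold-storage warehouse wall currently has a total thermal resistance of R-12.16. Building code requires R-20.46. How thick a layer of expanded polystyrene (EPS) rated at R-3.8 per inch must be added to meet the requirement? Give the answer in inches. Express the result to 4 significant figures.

ΔR = 20.46 − 12.16 = 8.3 ft²·°F·h/BTU
L = ΔR / (R/in) = 8.3/3.8 = 2.1842 in

2.184 in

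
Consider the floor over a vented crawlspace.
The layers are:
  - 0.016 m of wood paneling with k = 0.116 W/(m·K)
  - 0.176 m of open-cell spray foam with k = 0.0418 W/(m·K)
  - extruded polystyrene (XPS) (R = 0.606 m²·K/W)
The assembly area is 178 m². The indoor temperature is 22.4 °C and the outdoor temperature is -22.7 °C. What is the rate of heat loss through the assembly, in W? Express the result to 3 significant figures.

1620 W

0.016/0.116 = 0.1379
0.176/0.0418 = 4.211
R_total = 0.1379 + 4.211 + 0.606 = 4.954 m²·K/W
Q = A·ΔT/R = 178 × (22.4 − (-22.7)) / 4.954 = 1620 W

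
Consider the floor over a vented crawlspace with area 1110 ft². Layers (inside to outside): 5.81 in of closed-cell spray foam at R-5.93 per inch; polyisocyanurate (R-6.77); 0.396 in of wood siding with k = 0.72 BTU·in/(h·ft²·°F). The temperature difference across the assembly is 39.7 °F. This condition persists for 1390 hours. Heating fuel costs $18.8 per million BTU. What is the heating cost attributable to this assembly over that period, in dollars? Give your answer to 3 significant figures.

27.6 dollars

5.81 × 5.93 = 34.45
0.396/0.72 = 0.55
R_total = 34.45 + 6.77 + 0.55 = 41.77 ft²·°F·h/BTU
Q = 1110 × 39.7 / 41.77 = 1055 BTU/h
E = 1055 × 1390 = 1466000 BTU
Cost = 1466000/10⁶ × 18.8 = $27.57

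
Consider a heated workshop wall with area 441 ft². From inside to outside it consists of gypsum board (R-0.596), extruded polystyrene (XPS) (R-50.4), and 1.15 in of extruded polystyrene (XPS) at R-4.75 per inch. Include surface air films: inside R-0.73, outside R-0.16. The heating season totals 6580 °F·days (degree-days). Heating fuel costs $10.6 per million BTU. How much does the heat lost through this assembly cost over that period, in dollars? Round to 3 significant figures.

1.15 × 4.75 = 5.462
R_total = 0.73 + 0.596 + 50.4 + 5.462 + 0.16 = 57.35 ft²·°F·h/BTU
E = A × HDD × 24 / R = 441 × 6580 × 24 / 57.35 = 1214000 BTU
Cost = 1214000/10⁶ × 10.6 = $12.87

12.9 dollars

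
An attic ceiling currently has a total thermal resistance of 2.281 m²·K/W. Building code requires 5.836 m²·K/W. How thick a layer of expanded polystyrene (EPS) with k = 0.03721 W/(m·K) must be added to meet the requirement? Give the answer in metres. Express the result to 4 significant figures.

ΔR = 5.836 − 2.281 = 3.555 m²·K/W
L = ΔR × k = 3.555 × 0.03721 = 0.13228 m

0.1323 m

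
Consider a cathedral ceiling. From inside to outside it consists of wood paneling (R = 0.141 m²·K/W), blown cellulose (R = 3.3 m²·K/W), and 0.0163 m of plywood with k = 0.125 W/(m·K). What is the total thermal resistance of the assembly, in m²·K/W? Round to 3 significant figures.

0.0163/0.125 = 0.1304
R_total = 0.141 + 3.3 + 0.1304 = 3.571 m²·K/W

3.57 m²·K/W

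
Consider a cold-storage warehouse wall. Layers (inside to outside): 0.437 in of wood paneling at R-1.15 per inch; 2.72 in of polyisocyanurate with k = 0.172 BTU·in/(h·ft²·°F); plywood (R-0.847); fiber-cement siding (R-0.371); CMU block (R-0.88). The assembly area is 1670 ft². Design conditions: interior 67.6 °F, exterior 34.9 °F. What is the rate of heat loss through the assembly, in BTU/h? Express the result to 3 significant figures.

0.437 × 1.15 = 0.5025
2.72/0.172 = 15.81
R_total = 0.5025 + 15.81 + 0.847 + 0.371 + 0.88 = 18.41 ft²·°F·h/BTU
Q = A·ΔT/R = 1670 × (67.6 − 34.9) / 18.41 = 2966 BTU/h

2970 BTU/h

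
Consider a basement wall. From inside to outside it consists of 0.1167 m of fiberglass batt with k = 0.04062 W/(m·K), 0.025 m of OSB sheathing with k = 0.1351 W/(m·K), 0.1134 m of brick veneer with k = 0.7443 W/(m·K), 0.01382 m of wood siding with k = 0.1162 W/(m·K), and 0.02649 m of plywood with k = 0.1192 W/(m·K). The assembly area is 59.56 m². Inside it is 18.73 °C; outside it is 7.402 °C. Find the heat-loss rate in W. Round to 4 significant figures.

190.0 W

0.1167/0.04062 = 2.873
0.025/0.1351 = 0.18505
0.1134/0.7443 = 0.15236
0.01382/0.1162 = 0.11893
0.02649/0.1192 = 0.22223
R_total = 2.873 + 0.18505 + 0.15236 + 0.11893 + 0.22223 = 3.5515 m²·K/W
Q = A·ΔT/R = 59.56 × (18.73 − 7.402) / 3.5515 = 189.97 W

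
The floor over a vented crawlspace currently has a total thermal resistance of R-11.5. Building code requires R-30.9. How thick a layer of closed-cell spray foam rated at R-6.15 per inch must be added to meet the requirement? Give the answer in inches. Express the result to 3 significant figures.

3.15 in

ΔR = 30.9 − 11.5 = 19.4 ft²·°F·h/BTU
L = ΔR / (R/in) = 19.4/6.15 = 3.154 in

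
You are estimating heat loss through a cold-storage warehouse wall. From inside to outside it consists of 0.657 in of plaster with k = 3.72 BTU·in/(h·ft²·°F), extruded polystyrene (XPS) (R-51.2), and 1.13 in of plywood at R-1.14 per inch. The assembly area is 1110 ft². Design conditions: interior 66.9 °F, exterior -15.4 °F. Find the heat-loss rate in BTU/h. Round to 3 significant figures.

0.657/3.72 = 0.1766
1.13 × 1.14 = 1.288
R_total = 0.1766 + 51.2 + 1.288 = 52.66 ft²·°F·h/BTU
Q = A·ΔT/R = 1110 × (66.9 − (-15.4)) / 52.66 = 1735 BTU/h

1730 BTU/h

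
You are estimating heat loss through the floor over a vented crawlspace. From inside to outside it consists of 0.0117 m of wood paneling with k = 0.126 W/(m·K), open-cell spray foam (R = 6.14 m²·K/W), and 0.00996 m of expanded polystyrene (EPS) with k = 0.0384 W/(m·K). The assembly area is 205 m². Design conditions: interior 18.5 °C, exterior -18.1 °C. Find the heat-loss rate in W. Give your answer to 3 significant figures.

1160 W

0.0117/0.126 = 0.09286
0.00996/0.0384 = 0.2594
R_total = 0.09286 + 6.14 + 0.2594 = 6.492 m²·K/W
Q = A·ΔT/R = 205 × (18.5 − (-18.1)) / 6.492 = 1156 W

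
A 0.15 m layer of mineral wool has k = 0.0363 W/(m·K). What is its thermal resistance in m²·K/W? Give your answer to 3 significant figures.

4.13 m²·K/W

R = L/k = 0.15/0.0363 = 4.132 m²·K/W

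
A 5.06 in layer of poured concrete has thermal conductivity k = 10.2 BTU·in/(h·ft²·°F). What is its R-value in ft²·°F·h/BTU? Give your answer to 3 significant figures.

0.496 ft²·°F·h/BTU

R = L/k = 5.06/10.2 = 0.4961 ft²·°F·h/BTU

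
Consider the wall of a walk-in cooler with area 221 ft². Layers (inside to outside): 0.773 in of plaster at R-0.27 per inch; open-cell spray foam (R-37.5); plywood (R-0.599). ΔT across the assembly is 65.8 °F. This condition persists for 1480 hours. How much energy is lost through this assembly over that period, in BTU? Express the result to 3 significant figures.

0.773 × 0.27 = 0.2087
R_total = 0.2087 + 37.5 + 0.599 = 38.31 ft²·°F·h/BTU
Q = 221 × 65.8 / 38.31 = 379.6 BTU/h
E = 379.6 × 1480 = 561800 BTU

562000 BTU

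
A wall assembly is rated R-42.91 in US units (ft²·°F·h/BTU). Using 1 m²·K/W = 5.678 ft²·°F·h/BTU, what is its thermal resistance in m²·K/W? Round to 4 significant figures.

R_SI = 42.91/5.678 = 7.5572

7.557 m²·K/W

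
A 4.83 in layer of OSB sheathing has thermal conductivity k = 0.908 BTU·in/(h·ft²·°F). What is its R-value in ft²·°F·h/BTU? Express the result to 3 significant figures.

R = L/k = 4.83/0.908 = 5.319 ft²·°F·h/BTU

5.32 ft²·°F·h/BTU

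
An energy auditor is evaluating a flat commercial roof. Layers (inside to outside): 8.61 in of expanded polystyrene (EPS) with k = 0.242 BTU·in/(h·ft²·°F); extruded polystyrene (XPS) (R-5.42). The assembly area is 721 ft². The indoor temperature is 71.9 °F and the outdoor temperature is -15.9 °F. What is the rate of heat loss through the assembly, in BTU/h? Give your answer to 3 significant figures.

8.61/0.242 = 35.58
R_total = 35.58 + 5.42 = 41 ft²·°F·h/BTU
Q = A·ΔT/R = 721 × (71.9 − (-15.9)) / 41 = 1544 BTU/h

1540 BTU/h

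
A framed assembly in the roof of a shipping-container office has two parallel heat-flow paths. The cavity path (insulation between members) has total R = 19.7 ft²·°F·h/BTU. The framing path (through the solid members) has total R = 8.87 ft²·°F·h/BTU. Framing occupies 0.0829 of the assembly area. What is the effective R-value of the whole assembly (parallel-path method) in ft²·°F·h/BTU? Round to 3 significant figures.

17.9 ft²·°F·h/BTU

U_eff = 0.9171/19.7 + 0.0829/8.87 = 0.04655 + 0.009346 = 0.0559
R_eff = 1/U_eff = 17.89 ft²·°F·h/BTU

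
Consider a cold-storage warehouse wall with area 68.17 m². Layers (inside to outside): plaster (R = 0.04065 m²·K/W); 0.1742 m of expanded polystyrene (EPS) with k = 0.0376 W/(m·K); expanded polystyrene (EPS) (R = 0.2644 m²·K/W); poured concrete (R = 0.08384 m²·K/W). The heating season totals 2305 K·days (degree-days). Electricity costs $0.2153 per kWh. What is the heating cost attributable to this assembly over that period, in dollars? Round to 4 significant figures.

161.7 dollars

0.1742/0.0376 = 4.633
R_total = 0.04065 + 4.633 + 0.2644 + 0.08384 = 5.0219 m²·K/W
E = A × HDD × 24 / R / 1000 = 68.17 × 2305 × 24 / 5.0219 / 1000 = 750.95 kWh
Cost = 750.95 × 0.2153 = $161.68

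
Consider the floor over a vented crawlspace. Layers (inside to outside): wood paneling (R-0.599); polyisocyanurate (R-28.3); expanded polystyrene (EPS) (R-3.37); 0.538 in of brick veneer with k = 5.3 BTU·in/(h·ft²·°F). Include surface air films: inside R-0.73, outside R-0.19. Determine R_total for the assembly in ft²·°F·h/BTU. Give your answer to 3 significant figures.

0.538/5.3 = 0.1015
R_total = 0.73 + 0.599 + 28.3 + 3.37 + 0.1015 + 0.19 = 33.29 ft²·°F·h/BTU

33.3 ft²·°F·h/BTU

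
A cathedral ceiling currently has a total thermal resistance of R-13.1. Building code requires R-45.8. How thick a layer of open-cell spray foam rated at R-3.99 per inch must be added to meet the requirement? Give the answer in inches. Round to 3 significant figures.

8.20 in

ΔR = 45.8 − 13.1 = 32.7 ft²·°F·h/BTU
L = ΔR / (R/in) = 32.7/3.99 = 8.195 in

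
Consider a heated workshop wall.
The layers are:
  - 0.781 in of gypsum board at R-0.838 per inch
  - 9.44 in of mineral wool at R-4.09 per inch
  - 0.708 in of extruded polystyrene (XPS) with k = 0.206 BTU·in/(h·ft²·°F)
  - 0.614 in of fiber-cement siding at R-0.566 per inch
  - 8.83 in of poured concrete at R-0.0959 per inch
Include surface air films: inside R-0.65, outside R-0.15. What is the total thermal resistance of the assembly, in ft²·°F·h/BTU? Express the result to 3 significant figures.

44.7 ft²·°F·h/BTU

0.781 × 0.838 = 0.6545
9.44 × 4.09 = 38.61
0.708/0.206 = 3.437
0.614 × 0.566 = 0.3475
8.83 × 0.0959 = 0.8468
R_total = 0.65 + 0.6545 + 38.61 + 3.437 + 0.3475 + 0.8468 + 0.15 = 44.7 ft²·°F·h/BTU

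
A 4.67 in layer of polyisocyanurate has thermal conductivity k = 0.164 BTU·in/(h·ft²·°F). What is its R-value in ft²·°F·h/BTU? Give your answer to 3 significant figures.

R = L/k = 4.67/0.164 = 28.48 ft²·°F·h/BTU

28.5 ft²·°F·h/BTU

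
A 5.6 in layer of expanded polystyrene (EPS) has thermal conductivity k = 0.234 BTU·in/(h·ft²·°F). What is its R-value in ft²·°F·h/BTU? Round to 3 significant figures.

R = L/k = 5.6/0.234 = 23.93 ft²·°F·h/BTU

23.9 ft²·°F·h/BTU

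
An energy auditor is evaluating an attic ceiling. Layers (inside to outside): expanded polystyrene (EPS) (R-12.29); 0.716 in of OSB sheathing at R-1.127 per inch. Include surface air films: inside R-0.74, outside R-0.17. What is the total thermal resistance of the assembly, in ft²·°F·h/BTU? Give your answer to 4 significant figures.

14.01 ft²·°F·h/BTU

0.716 × 1.127 = 0.80693
R_total = 0.74 + 12.29 + 0.80693 + 0.17 = 14.007 ft²·°F·h/BTU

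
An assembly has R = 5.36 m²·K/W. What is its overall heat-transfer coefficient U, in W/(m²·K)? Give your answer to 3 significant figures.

0.187 W/(m²·K)

U = 1/R = 1/5.36 = 0.1866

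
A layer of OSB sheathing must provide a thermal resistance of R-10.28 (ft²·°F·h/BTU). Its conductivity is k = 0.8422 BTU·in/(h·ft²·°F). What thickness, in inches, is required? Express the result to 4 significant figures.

8.658 in

L = R × k = 10.28 × 0.8422 = 8.6578 in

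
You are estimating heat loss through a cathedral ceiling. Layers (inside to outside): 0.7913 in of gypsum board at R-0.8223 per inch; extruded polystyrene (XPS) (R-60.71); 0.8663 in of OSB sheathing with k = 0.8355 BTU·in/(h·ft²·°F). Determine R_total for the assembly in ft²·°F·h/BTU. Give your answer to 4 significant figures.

62.40 ft²·°F·h/BTU

0.7913 × 0.8223 = 0.65069
0.8663/0.8355 = 1.0369
R_total = 0.65069 + 60.71 + 1.0369 = 62.398 ft²·°F·h/BTU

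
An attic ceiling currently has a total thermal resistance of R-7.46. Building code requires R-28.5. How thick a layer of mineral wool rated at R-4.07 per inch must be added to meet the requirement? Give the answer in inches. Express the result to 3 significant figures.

5.17 in

ΔR = 28.5 − 7.46 = 21.04 ft²·°F·h/BTU
L = ΔR / (R/in) = 21.04/4.07 = 5.17 in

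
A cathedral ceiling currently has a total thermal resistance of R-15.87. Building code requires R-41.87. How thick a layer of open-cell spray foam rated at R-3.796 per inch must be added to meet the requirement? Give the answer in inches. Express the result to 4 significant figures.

ΔR = 41.87 − 15.87 = 26 ft²·°F·h/BTU
L = ΔR / (R/in) = 26/3.796 = 6.8493 in

6.849 in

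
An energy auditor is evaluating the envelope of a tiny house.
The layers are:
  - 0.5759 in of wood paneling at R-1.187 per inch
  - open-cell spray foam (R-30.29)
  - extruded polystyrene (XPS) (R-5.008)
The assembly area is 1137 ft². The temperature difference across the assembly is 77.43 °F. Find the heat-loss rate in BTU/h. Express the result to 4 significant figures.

0.5759 × 1.187 = 0.68359
R_total = 0.68359 + 30.29 + 5.008 = 35.982 ft²·°F·h/BTU
Q = A·ΔT/R = 1137 × 77.43 / 35.982 = 2446.7 BTU/h

2447 BTU/h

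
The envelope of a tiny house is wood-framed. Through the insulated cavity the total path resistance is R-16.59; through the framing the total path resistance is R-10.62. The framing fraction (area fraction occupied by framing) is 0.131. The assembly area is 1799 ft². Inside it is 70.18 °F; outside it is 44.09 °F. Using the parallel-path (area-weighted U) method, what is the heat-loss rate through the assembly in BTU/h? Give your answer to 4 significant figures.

3038 BTU/h

U_eff = 0.869/16.59 + 0.131/10.62 = 0.052381 + 0.012335 = 0.064716
R_eff = 1/U_eff = 15.452 ft²·°F·h/BTU
Q = 1799 × (70.18 − 44.09) / 15.452 = 3037.5 BTU/h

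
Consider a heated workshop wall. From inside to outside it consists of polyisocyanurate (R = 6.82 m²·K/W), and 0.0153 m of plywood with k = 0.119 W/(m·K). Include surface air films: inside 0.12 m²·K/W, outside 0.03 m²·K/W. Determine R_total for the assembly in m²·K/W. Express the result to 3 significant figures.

7.10 m²·K/W

0.0153/0.119 = 0.1286
R_total = 0.12 + 6.82 + 0.1286 + 0.03 = 7.099 m²·K/W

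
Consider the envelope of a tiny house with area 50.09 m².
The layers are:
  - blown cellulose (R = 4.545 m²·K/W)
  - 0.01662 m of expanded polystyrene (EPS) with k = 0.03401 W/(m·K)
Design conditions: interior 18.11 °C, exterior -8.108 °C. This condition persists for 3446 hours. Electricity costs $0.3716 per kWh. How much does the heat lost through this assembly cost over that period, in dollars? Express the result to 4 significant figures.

0.01662/0.03401 = 0.48868
R_total = 4.545 + 0.48868 = 5.0337 m²·K/W
Q = 50.09 × (18.11 − (-8.108)) / 5.0337 = 260.89 W
E = 260.89 W × 3446 h / 1000 = 899.04 kWh
Cost = 899.04 × 0.3716 = $334.08

334.1 dollars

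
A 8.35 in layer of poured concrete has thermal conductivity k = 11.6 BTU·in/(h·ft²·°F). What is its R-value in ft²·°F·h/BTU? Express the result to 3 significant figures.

0.720 ft²·°F·h/BTU

R = L/k = 8.35/11.6 = 0.7198 ft²·°F·h/BTU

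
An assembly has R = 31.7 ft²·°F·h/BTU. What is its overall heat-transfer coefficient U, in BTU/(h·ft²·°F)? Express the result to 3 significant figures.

0.0315 BTU/(h·ft²·°F)

U = 1/R = 1/31.7 = 0.03155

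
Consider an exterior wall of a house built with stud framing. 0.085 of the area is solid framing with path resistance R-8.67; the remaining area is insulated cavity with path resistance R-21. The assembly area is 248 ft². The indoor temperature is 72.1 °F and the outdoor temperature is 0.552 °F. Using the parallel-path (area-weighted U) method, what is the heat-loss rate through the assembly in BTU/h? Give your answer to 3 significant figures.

U_eff = 0.915/21 + 0.085/8.67 = 0.04357 + 0.009804 = 0.05338
R_eff = 1/U_eff = 18.74 ft²·°F·h/BTU
Q = 248 × (72.1 − 0.552) / 18.74 = 947.1 BTU/h

947 BTU/h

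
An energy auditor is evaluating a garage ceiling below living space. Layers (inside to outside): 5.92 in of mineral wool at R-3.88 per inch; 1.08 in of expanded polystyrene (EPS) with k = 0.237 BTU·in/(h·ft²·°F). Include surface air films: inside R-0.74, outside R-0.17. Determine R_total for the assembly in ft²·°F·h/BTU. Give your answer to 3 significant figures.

5.92 × 3.88 = 22.97
1.08/0.237 = 4.557
R_total = 0.74 + 22.97 + 4.557 + 0.17 = 28.44 ft²·°F·h/BTU

28.4 ft²·°F·h/BTU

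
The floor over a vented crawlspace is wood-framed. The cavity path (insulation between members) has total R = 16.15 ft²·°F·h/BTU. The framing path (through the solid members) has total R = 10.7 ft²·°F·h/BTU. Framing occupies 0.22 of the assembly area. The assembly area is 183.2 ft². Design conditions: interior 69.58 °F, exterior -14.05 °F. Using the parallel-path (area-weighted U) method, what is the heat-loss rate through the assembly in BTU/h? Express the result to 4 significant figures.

U_eff = 0.78/16.15 + 0.22/10.7 = 0.048297 + 0.020561 = 0.068858
R_eff = 1/U_eff = 14.523 ft²·°F·h/BTU
Q = 183.2 × (69.58 − (-14.05)) / 14.523 = 1055 BTU/h

1055 BTU/h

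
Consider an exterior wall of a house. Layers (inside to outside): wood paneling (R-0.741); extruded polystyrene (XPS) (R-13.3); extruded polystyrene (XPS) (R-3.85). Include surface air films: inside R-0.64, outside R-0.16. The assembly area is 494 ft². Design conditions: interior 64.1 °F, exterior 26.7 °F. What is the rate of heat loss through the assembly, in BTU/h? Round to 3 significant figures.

988 BTU/h

R_total = 0.64 + 0.741 + 13.3 + 3.85 + 0.16 = 18.69 ft²·°F·h/BTU
Q = A·ΔT/R = 494 × (64.1 − 26.7) / 18.69 = 988.5 BTU/h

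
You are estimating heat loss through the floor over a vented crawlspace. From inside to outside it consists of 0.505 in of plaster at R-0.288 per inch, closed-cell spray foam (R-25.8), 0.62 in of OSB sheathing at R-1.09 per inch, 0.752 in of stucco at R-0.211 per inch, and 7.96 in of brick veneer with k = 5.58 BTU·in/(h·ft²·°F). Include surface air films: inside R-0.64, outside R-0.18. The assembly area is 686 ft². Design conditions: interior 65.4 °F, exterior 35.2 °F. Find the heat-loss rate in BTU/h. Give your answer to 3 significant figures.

714 BTU/h

0.505 × 0.288 = 0.1454
0.62 × 1.09 = 0.6758
0.752 × 0.211 = 0.1587
7.96/5.58 = 1.427
R_total = 0.64 + 0.1454 + 25.8 + 0.6758 + 0.1587 + 1.427 + 0.18 = 29.03 ft²·°F·h/BTU
Q = A·ΔT/R = 686 × (65.4 − 35.2) / 29.03 = 713.7 BTU/h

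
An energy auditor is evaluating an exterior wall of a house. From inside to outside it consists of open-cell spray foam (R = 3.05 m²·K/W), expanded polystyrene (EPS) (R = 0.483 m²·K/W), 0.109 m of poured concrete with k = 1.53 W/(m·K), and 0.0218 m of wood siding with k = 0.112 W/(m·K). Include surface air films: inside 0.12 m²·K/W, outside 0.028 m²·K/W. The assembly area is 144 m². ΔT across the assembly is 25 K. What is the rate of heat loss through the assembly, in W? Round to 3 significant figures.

0.109/1.53 = 0.07124
0.0218/0.112 = 0.1946
R_total = 0.12 + 3.05 + 0.483 + 0.07124 + 0.1946 + 0.028 = 3.947 m²·K/W
Q = A·ΔT/R = 144 × 25 / 3.947 = 912.1 W

912 W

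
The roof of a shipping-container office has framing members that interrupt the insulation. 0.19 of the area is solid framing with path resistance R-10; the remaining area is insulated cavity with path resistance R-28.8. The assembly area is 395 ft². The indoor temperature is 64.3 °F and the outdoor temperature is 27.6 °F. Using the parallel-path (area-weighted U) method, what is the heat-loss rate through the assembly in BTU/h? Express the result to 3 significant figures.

U_eff = 0.81/28.8 + 0.19/10 = 0.02813 + 0.019 = 0.04713
R_eff = 1/U_eff = 21.22 ft²·°F·h/BTU
Q = 395 × (64.3 − 27.6) / 21.22 = 683.1 BTU/h

683 BTU/h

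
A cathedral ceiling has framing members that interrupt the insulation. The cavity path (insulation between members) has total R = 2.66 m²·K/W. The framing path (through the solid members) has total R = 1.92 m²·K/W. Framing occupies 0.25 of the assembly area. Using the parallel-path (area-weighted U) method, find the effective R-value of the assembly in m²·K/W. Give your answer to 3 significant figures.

U_eff = 0.75/2.66 + 0.25/1.92 = 0.282 + 0.1302 = 0.4122
R_eff = 1/U_eff = 2.426 m²·K/W

2.43 m²·K/W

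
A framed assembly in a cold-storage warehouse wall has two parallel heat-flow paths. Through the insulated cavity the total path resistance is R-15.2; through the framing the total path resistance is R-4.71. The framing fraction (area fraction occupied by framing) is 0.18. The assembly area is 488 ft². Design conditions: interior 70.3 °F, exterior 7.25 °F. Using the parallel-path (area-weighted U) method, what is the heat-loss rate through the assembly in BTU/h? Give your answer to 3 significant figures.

U_eff = 0.82/15.2 + 0.18/4.71 = 0.05395 + 0.03822 = 0.09216
R_eff = 1/U_eff = 10.85 ft²·°F·h/BTU
Q = 488 × (70.3 − 7.25) / 10.85 = 2836 BTU/h

2840 BTU/h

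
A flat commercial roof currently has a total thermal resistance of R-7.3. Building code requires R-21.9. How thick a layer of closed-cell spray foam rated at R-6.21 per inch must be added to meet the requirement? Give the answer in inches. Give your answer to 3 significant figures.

ΔR = 21.9 − 7.3 = 14.6 ft²·°F·h/BTU
L = ΔR / (R/in) = 14.6/6.21 = 2.351 in

2.35 in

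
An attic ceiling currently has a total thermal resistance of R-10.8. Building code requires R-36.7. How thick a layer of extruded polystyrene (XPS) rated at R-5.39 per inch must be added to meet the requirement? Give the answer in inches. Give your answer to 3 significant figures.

4.81 in

ΔR = 36.7 − 10.8 = 25.9 ft²·°F·h/BTU
L = ΔR / (R/in) = 25.9/5.39 = 4.805 in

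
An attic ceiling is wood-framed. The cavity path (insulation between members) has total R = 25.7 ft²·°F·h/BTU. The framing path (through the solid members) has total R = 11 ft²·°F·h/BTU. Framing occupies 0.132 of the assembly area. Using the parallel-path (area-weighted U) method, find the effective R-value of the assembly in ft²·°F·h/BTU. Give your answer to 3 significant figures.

U_eff = 0.868/25.7 + 0.132/11 = 0.03377 + 0.012 = 0.04577
R_eff = 1/U_eff = 21.85 ft²·°F·h/BTU

21.8 ft²·°F·h/BTU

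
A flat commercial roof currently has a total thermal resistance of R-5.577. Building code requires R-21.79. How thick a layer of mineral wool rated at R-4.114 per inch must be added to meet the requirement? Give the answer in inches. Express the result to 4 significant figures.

3.941 in

ΔR = 21.79 − 5.577 = 16.213 ft²·°F·h/BTU
L = ΔR / (R/in) = 16.213/4.114 = 3.9409 in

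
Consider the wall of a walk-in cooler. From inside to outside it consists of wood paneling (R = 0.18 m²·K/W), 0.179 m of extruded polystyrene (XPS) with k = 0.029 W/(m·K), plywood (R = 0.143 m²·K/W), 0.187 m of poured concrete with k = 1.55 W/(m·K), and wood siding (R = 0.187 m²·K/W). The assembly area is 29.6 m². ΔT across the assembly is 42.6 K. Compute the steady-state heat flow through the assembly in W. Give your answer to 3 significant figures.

0.179/0.029 = 6.172
0.187/1.55 = 0.1206
R_total = 0.18 + 6.172 + 0.143 + 0.1206 + 0.187 = 6.803 m²·K/W
Q = A·ΔT/R = 29.6 × 42.6 / 6.803 = 185.4 W

185 W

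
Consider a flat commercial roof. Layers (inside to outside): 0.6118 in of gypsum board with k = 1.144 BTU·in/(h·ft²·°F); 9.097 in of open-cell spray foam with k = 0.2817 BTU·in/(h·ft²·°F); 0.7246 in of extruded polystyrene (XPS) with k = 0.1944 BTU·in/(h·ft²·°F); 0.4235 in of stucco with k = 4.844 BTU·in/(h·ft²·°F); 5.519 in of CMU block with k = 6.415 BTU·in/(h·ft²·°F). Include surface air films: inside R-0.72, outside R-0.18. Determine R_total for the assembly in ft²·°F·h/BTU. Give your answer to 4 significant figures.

0.6118/1.144 = 0.53479
9.097/0.2817 = 32.293
0.7246/0.1944 = 3.7274
0.4235/4.844 = 0.087428
5.519/6.415 = 0.86033
R_total = 0.72 + 0.53479 + 32.293 + 3.7274 + 0.087428 + 0.86033 + 0.18 = 38.403 ft²·°F·h/BTU

38.40 ft²·°F·h/BTU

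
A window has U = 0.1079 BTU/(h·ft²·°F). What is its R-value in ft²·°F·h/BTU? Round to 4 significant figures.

9.268 ft²·°F·h/BTU

R = 1/U = 1/0.1079 = 9.2678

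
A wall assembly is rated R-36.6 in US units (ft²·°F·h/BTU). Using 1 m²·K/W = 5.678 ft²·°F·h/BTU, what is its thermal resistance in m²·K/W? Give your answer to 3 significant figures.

6.45 m²·K/W

R_SI = 36.6/5.678 = 6.446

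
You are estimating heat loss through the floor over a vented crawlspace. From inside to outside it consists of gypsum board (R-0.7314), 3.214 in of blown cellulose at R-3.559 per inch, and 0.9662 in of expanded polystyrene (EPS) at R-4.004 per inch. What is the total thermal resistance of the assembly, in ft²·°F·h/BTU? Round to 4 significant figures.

3.214 × 3.559 = 11.439
0.9662 × 4.004 = 3.8687
R_total = 0.7314 + 11.439 + 3.8687 = 16.039 ft²·°F·h/BTU

16.04 ft²·°F·h/BTU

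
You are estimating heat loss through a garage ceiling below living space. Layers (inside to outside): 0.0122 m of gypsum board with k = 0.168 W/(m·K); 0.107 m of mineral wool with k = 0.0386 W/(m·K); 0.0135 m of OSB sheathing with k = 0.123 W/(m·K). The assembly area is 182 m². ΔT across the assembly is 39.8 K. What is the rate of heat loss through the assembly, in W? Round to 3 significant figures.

0.0122/0.168 = 0.07262
0.107/0.0386 = 2.772
0.0135/0.123 = 0.1098
R_total = 0.07262 + 2.772 + 0.1098 = 2.954 m²·K/W
Q = A·ΔT/R = 182 × 39.8 / 2.954 = 2452 W

2450 W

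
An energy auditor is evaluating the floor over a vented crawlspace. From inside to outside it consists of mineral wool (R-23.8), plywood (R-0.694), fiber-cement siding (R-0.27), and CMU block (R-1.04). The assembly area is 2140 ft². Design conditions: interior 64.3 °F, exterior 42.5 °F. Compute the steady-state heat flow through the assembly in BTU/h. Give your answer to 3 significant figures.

R_total = 23.8 + 0.694 + 0.27 + 1.04 = 25.8 ft²·°F·h/BTU
Q = A·ΔT/R = 2140 × (64.3 − 42.5) / 25.8 = 1808 BTU/h

1810 BTU/h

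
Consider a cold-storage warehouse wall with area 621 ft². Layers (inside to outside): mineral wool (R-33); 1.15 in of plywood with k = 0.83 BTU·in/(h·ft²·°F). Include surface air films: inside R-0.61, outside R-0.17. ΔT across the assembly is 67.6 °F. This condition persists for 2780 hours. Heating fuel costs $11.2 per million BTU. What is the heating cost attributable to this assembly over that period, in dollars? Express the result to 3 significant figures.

1.15/0.83 = 1.386
R_total = 0.61 + 33 + 1.386 + 0.17 = 35.17 ft²·°F·h/BTU
Q = 621 × 67.6 / 35.17 = 1194 BTU/h
E = 1194 × 2780 = 3319000 BTU
Cost = 3319000/10⁶ × 11.2 = $37.17

37.2 dollars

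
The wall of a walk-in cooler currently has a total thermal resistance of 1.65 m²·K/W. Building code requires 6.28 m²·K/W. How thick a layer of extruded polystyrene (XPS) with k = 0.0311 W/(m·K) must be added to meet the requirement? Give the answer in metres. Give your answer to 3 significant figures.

0.144 m

ΔR = 6.28 − 1.65 = 4.63 m²·K/W
L = ΔR × k = 4.63 × 0.0311 = 0.144 m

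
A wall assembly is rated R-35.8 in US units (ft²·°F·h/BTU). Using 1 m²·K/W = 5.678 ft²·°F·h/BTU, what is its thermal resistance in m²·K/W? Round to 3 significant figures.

R_SI = 35.8/5.678 = 6.305

6.31 m²·K/W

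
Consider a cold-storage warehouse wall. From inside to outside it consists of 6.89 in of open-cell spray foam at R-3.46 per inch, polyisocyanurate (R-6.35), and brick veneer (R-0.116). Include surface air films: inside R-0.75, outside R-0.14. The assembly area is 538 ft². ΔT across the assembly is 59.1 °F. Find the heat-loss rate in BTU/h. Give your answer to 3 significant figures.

1020 BTU/h

6.89 × 3.46 = 23.84
R_total = 0.75 + 23.84 + 6.35 + 0.116 + 0.14 = 31.2 ft²·°F·h/BTU
Q = A·ΔT/R = 538 × 59.1 / 31.2 = 1019 BTU/h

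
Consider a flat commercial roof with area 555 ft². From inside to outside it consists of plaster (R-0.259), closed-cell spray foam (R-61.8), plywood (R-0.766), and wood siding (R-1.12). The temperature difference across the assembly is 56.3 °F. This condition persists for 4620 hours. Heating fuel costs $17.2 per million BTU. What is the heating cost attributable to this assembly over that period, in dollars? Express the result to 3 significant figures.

R_total = 0.259 + 61.8 + 0.766 + 1.12 = 63.95 ft²·°F·h/BTU
Q = 555 × 56.3 / 63.95 = 488.6 BTU/h
E = 488.6 × 4620 = 2258000 BTU
Cost = 2258000/10⁶ × 17.2 = $38.83

38.8 dollars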